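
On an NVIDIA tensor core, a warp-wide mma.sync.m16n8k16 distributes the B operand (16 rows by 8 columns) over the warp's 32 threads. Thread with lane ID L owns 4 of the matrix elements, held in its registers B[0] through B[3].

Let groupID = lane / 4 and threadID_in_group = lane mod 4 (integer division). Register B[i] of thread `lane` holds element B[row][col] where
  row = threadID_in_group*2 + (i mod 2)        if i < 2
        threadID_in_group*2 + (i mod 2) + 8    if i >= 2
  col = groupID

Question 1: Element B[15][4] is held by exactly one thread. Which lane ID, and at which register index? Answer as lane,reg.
19,3

c=4→G=4  r=15→rhi=1,T=3,p=1
L=4*4+3=19  i=1*2+1=3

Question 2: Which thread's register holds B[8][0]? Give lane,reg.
c=0⇒gr=0  r=8⇒Rb=1,th=0,odd=0
L=0*4+0=0  i=1*2+0=2

0,2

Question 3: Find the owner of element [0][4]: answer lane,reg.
16,0

c: 4->gid=4  r: 0->r8=0,tid=0,i&1=0
L=4*4+0=16  i=0*2+0=0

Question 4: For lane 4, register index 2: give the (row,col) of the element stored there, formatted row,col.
L=4->g=4>>2=1, t=4&3=0
[2]->row 0·2+0+8=8  col g=1

8,1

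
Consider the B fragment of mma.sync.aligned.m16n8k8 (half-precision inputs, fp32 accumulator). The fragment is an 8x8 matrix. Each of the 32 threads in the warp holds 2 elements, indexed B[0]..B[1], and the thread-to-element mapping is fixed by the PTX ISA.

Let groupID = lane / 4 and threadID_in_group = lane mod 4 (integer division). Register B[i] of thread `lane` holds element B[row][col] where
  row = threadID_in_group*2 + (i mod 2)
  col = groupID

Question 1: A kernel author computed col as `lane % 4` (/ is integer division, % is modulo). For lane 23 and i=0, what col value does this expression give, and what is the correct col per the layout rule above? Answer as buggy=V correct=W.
buggy=3 correct=5

`lane % 4`[23,0]→3
L=23→G=23>>2=5, T=23&3=3
[0]→row 3·2+0=6  col G=5
col: 3 vs 5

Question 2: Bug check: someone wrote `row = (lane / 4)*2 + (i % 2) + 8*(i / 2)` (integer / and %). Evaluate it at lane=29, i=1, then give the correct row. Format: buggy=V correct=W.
buggy=15 correct=3

`(lane / 4)*2 + (i % 2) + 8*(i / 2)`[29,1]→15
lane 29: G=7 (29/4), T=1 (29%4)
i=1: r=1*2+1=3, c=G=7
row: 15 vs 3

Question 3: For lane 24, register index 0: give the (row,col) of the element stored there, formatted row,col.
0,6

lane 24: G=6 (24/4), T=0 (24%4)
i=0: r=0*2+0=0, c=G=6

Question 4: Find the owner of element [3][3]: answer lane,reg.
13,1

c=3⇒gr=3  r=3⇒th=1,odd=1
L=3*4+1=13  i=1=1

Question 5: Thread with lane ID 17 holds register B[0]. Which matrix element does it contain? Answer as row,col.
2,4

17: grp=4,tig=1
[0] (1*2+0,4) = (2,4)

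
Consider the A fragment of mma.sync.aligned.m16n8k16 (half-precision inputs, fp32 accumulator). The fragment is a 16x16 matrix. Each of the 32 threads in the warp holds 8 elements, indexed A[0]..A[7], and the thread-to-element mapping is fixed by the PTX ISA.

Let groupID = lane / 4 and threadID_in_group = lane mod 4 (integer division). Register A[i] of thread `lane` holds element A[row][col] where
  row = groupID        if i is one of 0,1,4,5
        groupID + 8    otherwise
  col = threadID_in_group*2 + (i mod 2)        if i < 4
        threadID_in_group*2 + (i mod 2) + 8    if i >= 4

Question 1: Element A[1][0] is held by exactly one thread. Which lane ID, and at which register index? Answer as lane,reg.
4,0

r=1⇒gr=1,Rb=0  c=0⇒Cb=0,th=0,odd=0
L=1*4+0=4  i=0*4+0*2+0=0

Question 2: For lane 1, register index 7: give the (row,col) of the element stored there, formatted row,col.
8,11

L=1→G=1>>2=0, T=1&3=1
[7]→row 0+8=8  col 1·2+1+8=11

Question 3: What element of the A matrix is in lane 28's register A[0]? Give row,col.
L=28⇒gr=28>>2=7, th=28&3=0
[0]⇒row 7+0=7  col 0·2+0+0=0

7,0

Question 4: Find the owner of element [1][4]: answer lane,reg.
6,0

r:1=>grp=1,rB=0  c:4=>cB=0,tig=2,lo=0
L=1*4+2=6  i=0*4+0*2+0=0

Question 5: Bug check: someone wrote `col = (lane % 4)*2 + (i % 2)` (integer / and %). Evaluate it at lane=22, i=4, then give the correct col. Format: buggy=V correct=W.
buggy=4 correct=12

`(lane % 4)*2 + (i % 2)`[22,4]⇒4
lane 22: gr=5 (22/4), th=2 (22%4)
i=4: r=5+0=5, c=2*2+0+8=12
col: 4 vs 12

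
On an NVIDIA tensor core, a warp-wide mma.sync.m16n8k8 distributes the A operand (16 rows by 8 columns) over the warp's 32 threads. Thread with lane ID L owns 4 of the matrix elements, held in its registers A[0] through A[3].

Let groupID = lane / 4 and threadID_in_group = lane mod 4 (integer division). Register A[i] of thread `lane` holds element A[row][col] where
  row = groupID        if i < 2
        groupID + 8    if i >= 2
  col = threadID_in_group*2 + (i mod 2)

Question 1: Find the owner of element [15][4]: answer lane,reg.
r=15->g=7,rb=1  c=4->t=2,b0=0
L=7*4+2=30  i=1*2+0=2

30,2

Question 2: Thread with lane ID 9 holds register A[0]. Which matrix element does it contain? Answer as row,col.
2,2

lane 9=>9/4=2, 9 mod 4=1
i=0  r:2+0=>2  c:2·1+0=>2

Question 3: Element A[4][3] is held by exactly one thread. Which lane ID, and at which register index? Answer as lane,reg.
r: 4->gid=4,r8=0  c: 3->tid=1,i&1=1
L=4*4+1=17  i=0*2+1=1

17,1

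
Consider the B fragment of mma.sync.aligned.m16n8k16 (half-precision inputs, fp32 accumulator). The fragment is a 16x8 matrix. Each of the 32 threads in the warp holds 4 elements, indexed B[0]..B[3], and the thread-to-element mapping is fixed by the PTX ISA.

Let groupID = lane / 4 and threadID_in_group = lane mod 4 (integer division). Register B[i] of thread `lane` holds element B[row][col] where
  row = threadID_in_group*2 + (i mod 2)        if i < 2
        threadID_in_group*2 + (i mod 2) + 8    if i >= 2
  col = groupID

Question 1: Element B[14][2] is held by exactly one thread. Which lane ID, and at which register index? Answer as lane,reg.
11,2

c=2->g=2  r=14->rb=1,t=3,b0=0
L=2*4+3=11  i=1*2+0=2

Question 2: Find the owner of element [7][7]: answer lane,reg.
c=7⇒gr=7  r=7⇒Rb=0,th=3,odd=1
L=7*4+3=31  i=0*2+1=1

31,1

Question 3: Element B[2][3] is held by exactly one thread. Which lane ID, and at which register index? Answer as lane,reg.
13,0

c:3=>grp=3  r:2=>rB=0,tig=1,lo=0
L=3*4+1=13  i=0*2+0=0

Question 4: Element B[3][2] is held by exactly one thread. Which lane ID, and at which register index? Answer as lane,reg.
9,1

c: 2->gid=2  r: 3->r8=0,tid=1,i&1=1
L=2*4+1=9  i=0*2+1=1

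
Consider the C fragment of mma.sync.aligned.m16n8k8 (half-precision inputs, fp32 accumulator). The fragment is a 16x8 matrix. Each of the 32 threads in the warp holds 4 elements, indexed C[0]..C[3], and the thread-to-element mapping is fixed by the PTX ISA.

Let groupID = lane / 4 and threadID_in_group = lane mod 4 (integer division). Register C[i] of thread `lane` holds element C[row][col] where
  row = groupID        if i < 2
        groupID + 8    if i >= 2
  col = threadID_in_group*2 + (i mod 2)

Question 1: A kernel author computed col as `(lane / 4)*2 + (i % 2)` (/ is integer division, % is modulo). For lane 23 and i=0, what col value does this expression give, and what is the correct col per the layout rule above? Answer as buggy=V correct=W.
buggy=10 correct=6

`(lane / 4)*2 + (i % 2)`[23,0]=>10
lane 23: grp=5 (23/4), tig=3 (23%4)
i=0: r=5+0=5, c=3*2+0=6
col: 10 vs 6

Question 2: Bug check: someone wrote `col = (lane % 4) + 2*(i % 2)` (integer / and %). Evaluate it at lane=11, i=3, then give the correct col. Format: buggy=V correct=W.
`(lane % 4) + 2*(i % 2)`[11,3]->5
L=11->gid=11>>2=2, tid=11&3=3
[3]->row 2+8=10  col 3·2+1=7
col: 5 vs 7

buggy=5 correct=7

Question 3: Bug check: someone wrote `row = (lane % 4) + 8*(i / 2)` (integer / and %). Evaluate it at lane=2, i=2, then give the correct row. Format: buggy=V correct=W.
`(lane % 4) + 8*(i / 2)`[2,2]->10
2: gid=0,tid=2
[2] (0+8,2*2+0) = (8,4)
row: 10 vs 8

buggy=10 correct=8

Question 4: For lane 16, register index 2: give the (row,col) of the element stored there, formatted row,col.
lane 16⇒16/4=4, 16 mod 4=0
i=2  r:4+8⇒12  c:2·0+0⇒0

12,0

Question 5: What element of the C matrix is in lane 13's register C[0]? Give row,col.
lane 13: gid=3 (13/4), tid=1 (13%4)
i=0: r=3+0=3, c=1*2+0=2

3,2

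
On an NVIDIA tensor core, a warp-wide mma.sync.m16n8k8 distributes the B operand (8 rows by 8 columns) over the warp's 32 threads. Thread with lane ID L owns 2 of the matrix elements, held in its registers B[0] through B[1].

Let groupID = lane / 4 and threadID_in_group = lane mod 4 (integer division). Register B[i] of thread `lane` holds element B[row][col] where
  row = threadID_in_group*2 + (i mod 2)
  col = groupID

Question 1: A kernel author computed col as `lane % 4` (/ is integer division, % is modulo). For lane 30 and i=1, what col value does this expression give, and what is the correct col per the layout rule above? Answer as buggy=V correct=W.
buggy=2 correct=7

`lane % 4`[30,1]->2
lane 30->30/4=7, 30 mod 4=2
i=1  r:2·2+1->5  c:7
col: 2 vs 7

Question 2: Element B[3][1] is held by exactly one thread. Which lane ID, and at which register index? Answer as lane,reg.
c=1⇒gr=1  r=3⇒th=1,odd=1
L=1*4+1=5  i=1=1

5,1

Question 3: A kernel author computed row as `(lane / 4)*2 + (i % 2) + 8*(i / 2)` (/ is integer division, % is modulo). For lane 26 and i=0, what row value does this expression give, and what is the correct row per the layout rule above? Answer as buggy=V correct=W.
`(lane / 4)*2 + (i % 2) + 8*(i / 2)`[26,0]->12
26: gid=6,tid=2
[0] (2*2+0,6) = (4,6)
row: 12 vs 4

buggy=12 correct=4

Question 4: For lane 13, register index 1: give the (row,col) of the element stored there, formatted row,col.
L=13->gid=13>>2=3, tid=13&3=1
[1]->row 1·2+1=3  col gid=3

3,3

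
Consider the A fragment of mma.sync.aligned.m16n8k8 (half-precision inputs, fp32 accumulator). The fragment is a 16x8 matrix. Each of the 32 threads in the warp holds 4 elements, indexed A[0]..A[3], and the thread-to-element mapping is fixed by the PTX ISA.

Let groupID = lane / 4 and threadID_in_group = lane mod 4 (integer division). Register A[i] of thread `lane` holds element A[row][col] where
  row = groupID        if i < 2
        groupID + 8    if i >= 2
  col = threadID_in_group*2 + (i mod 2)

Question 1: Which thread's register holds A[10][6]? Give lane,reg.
r: 10->gid=2,r8=1  c: 6->tid=3,i&1=0
L=2*4+3=11  i=1*2+0=2

11,2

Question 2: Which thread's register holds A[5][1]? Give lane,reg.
r:5=>grp=5,rB=0  c:1=>tig=0,lo=1
L=5*4+0=20  i=0*2+1=1

20,1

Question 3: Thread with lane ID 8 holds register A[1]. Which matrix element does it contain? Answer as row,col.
L=8→G=8>>2=2, T=8&3=0
[1]→row 2+0=2  col 0·2+1=1

2,1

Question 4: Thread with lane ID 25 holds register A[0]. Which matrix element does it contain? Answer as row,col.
6,2

lane 25=>25/4=6, 25 mod 4=1
i=0  r:6+0=>6  c:2·1+0=>2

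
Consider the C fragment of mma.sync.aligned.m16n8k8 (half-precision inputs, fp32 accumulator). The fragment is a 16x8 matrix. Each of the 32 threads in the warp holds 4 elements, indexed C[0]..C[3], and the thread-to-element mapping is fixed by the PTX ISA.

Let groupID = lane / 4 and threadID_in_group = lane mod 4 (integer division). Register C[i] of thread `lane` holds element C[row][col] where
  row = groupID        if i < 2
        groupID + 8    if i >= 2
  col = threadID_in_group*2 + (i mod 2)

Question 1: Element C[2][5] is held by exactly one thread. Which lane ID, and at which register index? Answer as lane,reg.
10,1

r:2=>grp=2,rB=0  c:5=>tig=2,lo=1
L=2*4+2=10  i=0*2+1=1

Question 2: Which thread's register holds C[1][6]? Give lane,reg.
r=1⇒gr=1,Rb=0  c=6⇒th=3,odd=0
L=1*4+3=7  i=0*2+0=0

7,0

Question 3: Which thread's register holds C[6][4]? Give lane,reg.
26,0

r: 6->gid=6,r8=0  c: 4->tid=2,i&1=0
L=6*4+2=26  i=0*2+0=0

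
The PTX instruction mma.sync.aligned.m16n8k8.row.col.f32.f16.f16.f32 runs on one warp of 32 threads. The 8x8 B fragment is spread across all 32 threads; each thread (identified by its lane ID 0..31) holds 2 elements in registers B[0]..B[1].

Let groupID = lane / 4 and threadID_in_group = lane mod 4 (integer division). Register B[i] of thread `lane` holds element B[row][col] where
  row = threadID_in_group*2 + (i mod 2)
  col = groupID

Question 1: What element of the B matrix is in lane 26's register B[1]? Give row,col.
L=26=>grp=26>>2=6, tig=26&3=2
[1]=>row 2·2+1=5  col grp=6

5,6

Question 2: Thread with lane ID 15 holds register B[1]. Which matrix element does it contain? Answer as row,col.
7,3

lane 15: g=3 (15/4), t=3 (15%4)
i=1: r=3*2+1=7, c=g=3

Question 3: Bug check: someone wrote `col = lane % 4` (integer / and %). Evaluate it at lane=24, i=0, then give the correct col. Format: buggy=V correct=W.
`lane % 4`[24,0]->0
L=24->gid=24>>2=6, tid=24&3=0
[0]->row 0·2+0=0  col gid=6
col: 0 vs 6

buggy=0 correct=6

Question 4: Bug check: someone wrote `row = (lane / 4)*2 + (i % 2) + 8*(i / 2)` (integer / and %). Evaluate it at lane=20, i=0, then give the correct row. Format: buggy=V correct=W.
buggy=10 correct=0

`(lane / 4)*2 + (i % 2) + 8*(i / 2)`[20,0]→10
L=20→G=20>>2=5, T=20&3=0
[0]→row 0·2+0=0  col G=5
row: 10 vs 0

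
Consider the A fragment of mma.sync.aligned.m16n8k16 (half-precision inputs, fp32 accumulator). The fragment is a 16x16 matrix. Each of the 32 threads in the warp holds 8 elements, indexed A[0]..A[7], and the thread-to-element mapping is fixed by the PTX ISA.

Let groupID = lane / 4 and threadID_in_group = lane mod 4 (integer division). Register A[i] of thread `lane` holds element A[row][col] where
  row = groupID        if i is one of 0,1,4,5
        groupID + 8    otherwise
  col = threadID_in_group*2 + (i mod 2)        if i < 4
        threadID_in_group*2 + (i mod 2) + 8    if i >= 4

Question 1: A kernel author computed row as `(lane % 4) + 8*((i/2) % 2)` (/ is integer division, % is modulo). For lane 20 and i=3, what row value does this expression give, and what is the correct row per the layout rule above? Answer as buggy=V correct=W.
buggy=8 correct=13

`(lane % 4) + 8*((i/2) % 2)`[20,3]=>8
lane 20: grp=5 (20/4), tig=0 (20%4)
i=3: r=5+8=13, c=0*2+1+0=1
row: 8 vs 13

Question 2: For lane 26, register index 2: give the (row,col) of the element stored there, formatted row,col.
lane 26: G=6 (26/4), T=2 (26%4)
i=2: r=6+8=14, c=2*2+0+0=4

14,4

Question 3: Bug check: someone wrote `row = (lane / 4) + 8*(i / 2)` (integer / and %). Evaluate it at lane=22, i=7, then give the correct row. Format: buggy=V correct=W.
buggy=29 correct=13

`(lane / 4) + 8*(i / 2)`[22,7]->29
lane 22->22/4=5, 22 mod 4=2
i=7  r:5+8->13  c:2·2+1+8->13
row: 29 vs 13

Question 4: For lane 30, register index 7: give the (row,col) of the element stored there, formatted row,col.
15,13

30: g=7,t=2
[7] (7+8,2*2+1+8) = (15,13)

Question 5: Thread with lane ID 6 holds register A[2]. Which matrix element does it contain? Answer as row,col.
L=6=>grp=6>>2=1, tig=6&3=2
[2]=>row 1+8=9  col 2·2+0+0=4

9,4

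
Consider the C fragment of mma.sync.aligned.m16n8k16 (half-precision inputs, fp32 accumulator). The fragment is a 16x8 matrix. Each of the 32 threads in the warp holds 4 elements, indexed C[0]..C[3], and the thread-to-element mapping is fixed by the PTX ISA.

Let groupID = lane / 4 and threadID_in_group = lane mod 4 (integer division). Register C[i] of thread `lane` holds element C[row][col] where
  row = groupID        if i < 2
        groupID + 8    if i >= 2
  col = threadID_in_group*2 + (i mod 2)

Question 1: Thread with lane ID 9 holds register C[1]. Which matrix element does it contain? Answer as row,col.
2,3

L=9->g=9>>2=2, t=9&3=1
[1]->row 2+0=2  col 1·2+1=3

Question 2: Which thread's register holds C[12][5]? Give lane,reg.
r: 12->gid=4,r8=1  c: 5->tid=2,i&1=1
L=4*4+2=18  i=1*2+1=3

18,3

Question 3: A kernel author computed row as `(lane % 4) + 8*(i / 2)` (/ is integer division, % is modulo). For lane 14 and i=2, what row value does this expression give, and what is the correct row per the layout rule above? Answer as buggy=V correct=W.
buggy=10 correct=11

`(lane % 4) + 8*(i / 2)`[14,2]->10
L=14->g=14>>2=3, t=14&3=2
[2]->row 3+8=11  col 2·2+0=4
row: 10 vs 11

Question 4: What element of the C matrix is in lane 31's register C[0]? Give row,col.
7,6

L=31->g=31>>2=7, t=31&3=3
[0]->row 7+0=7  col 3·2+0=6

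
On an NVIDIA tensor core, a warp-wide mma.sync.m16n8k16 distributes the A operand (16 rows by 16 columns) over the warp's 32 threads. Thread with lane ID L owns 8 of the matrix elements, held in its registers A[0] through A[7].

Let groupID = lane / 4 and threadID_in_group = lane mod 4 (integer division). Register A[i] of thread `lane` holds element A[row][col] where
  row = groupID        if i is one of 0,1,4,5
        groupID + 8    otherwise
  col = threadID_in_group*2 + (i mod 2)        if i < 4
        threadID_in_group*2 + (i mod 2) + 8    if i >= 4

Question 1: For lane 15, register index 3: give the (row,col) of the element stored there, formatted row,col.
lane 15: gid=3 (15/4), tid=3 (15%4)
i=3: r=3+8=11, c=3*2+1+0=7

11,7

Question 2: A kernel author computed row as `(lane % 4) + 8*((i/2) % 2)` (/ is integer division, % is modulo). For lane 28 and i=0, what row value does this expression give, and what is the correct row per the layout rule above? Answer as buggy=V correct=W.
`(lane % 4) + 8*((i/2) % 2)`[28,0]=>0
lane 28=>28/4=7, 28 mod 4=0
i=0  r:7+0=>7  c:2·0+0+0=>0
row: 0 vs 7

buggy=0 correct=7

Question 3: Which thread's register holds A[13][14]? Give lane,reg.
23,6

r=13⇒gr=5,Rb=1  c=14⇒Cb=1,th=3,odd=0
L=5*4+3=23  i=1*4+1*2+0=6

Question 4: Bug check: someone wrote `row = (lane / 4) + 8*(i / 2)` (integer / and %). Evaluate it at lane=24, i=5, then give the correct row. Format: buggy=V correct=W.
`(lane / 4) + 8*(i / 2)`[24,5]⇒22
lane 24⇒24/4=6, 24 mod 4=0
i=5  r:6+0⇒6  c:2·0+1+8⇒9
row: 22 vs 6

buggy=22 correct=6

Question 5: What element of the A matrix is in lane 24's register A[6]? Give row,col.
lane 24→24/4=6, 24 mod 4=0
i=6  r:6+8→14  c:2·0+0+8→8

14,8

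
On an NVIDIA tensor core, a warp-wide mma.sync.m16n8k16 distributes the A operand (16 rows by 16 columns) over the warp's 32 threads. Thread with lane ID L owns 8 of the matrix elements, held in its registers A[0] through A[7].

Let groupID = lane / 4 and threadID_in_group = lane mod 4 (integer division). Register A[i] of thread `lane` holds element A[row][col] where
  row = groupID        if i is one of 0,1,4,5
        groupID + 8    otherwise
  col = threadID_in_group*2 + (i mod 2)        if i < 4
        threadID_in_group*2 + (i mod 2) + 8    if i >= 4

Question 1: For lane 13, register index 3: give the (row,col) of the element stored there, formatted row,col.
13: gid=3,tid=1
[3] (3+8,1*2+1+0) = (11,3)

11,3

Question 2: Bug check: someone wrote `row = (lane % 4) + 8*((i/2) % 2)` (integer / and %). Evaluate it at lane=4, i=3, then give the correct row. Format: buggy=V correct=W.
buggy=8 correct=9

`(lane % 4) + 8*((i/2) % 2)`[4,3]->8
lane 4->4/4=1, 4 mod 4=0
i=3  r:1+8->9  c:2·0+1+0->1
row: 8 vs 9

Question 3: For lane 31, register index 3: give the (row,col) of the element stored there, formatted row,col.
15,7

L=31=>grp=31>>2=7, tig=31&3=3
[3]=>row 7+8=15  col 3·2+1+0=7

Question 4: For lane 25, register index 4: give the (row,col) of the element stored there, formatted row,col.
L=25→G=25>>2=6, T=25&3=1
[4]→row 6+0=6  col 1·2+0+8=10

6,10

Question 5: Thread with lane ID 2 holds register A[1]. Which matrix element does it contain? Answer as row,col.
0,5

L=2⇒gr=2>>2=0, th=2&3=2
[1]⇒row 0+0=0  col 2·2+1+0=5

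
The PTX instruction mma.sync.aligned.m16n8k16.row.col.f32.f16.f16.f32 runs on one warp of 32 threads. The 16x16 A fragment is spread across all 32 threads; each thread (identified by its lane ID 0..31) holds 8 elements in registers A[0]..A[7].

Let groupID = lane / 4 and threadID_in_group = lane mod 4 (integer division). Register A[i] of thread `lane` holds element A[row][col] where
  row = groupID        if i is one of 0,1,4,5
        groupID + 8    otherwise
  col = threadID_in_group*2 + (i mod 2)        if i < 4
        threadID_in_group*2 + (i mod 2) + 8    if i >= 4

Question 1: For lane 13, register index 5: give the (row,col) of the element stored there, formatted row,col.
L=13⇒gr=13>>2=3, th=13&3=1
[5]⇒row 3+0=3  col 1·2+1+8=11

3,11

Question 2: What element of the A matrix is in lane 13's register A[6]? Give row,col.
11,10

L=13=>grp=13>>2=3, tig=13&3=1
[6]=>row 3+8=11  col 1·2+0+8=10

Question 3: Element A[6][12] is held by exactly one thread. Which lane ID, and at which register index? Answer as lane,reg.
r:6=>grp=6,rB=0  c:12=>cB=1,tig=2,lo=0
L=6*4+2=26  i=1*4+0*2+0=4

26,4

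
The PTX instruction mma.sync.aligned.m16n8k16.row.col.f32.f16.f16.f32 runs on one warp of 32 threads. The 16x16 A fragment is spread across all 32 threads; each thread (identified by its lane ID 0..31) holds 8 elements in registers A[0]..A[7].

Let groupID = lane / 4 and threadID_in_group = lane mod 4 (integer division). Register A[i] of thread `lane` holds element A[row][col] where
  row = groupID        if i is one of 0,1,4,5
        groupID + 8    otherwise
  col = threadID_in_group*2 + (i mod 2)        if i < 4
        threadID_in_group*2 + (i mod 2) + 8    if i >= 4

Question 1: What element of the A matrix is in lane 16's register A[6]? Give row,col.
12,8

lane 16: G=4 (16/4), T=0 (16%4)
i=6: r=4+8=12, c=0*2+0+8=8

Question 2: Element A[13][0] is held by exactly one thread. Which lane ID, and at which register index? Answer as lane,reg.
20,2

r=13->g=5,rb=1  c=0->cb=0,t=0,b0=0
L=5*4+0=20  i=0*4+1*2+0=2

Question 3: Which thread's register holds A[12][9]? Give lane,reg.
r:12=>grp=4,rB=1  c:9=>cB=1,tig=0,lo=1
L=4*4+0=16  i=1*4+1*2+1=7

16,7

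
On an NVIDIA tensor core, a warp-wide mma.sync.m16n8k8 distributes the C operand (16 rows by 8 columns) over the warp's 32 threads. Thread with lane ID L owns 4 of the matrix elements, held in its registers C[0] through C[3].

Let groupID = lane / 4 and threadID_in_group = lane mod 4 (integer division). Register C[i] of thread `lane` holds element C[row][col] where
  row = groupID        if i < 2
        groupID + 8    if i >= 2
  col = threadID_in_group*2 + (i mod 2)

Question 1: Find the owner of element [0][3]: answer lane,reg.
r=0⇒gr=0,Rb=0  c=3⇒th=1,odd=1
L=0*4+1=1  i=0*2+1=1

1,1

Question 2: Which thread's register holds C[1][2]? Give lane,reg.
5,0

r=1->g=1,rb=0  c=2->t=1,b0=0
L=1*4+1=5  i=0*2+0=0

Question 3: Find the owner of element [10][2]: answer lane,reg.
r=10->g=2,rb=1  c=2->t=1,b0=0
L=2*4+1=9  i=1*2+0=2

9,2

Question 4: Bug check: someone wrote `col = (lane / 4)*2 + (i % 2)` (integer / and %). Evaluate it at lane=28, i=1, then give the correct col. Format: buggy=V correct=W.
buggy=15 correct=1

`(lane / 4)*2 + (i % 2)`[28,1]⇒15
28: gr=7,th=0
[1] (7+0,0*2+1) = (7,1)
col: 15 vs 1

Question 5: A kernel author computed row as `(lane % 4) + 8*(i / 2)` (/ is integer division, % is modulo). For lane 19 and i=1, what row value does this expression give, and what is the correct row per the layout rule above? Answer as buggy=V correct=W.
`(lane % 4) + 8*(i / 2)`[19,1]->3
lane 19: gid=4 (19/4), tid=3 (19%4)
i=1: r=4+0=4, c=3*2+1=7
row: 3 vs 4

buggy=3 correct=4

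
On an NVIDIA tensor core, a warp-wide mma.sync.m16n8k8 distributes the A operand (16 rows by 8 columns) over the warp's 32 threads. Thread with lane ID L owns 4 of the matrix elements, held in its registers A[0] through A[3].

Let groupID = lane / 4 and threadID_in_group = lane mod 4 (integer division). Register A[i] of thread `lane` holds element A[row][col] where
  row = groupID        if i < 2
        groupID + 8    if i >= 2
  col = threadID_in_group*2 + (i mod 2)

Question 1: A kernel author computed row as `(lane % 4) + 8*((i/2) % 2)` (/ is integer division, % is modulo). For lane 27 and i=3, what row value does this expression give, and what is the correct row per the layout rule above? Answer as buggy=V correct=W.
`(lane % 4) + 8*((i/2) % 2)`[27,3]⇒11
lane 27⇒27/4=6, 27 mod 4=3
i=3  r:6+8⇒14  c:2·3+1⇒7
row: 11 vs 14

buggy=11 correct=14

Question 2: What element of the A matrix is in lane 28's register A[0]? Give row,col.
7,0

28: gid=7,tid=0
[0] (7+0,0*2+0) = (7,0)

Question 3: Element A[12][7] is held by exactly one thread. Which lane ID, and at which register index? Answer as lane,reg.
19,3

r:12=>grp=4,rB=1  c:7=>tig=3,lo=1
L=4*4+3=19  i=1*2+1=3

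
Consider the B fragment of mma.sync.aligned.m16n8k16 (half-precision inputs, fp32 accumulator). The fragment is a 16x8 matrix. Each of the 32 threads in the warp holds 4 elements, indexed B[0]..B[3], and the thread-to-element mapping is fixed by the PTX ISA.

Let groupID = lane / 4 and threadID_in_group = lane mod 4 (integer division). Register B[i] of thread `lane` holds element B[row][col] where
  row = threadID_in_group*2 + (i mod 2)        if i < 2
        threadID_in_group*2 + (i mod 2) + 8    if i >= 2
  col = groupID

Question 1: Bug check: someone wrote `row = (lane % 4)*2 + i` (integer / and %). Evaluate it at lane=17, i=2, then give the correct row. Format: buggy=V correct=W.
buggy=4 correct=10

`(lane % 4)*2 + i`[17,2]→4
17: G=4,T=1
[2] (1*2+0+8,4) = (10,4)
row: 4 vs 10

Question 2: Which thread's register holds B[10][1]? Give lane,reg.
5,2

c=1->g=1  r=10->rb=1,t=1,b0=0
L=1*4+1=5  i=1*2+0=2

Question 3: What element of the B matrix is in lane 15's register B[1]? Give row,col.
15: g=3,t=3
[1] (3*2+1+0,3) = (7,3)

7,3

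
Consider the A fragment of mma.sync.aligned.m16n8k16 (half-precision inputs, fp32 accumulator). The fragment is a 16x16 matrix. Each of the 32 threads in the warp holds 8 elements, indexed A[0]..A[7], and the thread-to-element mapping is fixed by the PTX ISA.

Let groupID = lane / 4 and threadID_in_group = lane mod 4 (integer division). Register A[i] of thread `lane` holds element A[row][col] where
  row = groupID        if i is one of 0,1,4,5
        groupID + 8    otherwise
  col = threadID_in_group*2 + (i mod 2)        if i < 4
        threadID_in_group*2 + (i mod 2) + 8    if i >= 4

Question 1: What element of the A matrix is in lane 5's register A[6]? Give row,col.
lane 5→5/4=1, 5 mod 4=1
i=6  r:1+8→9  c:2·1+0+8→10

9,10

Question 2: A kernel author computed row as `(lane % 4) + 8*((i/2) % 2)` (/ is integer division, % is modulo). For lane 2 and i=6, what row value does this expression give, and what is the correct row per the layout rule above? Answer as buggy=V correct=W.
`(lane % 4) + 8*((i/2) % 2)`[2,6]->10
lane 2: g=0 (2/4), t=2 (2%4)
i=6: r=0+8=8, c=2*2+0+8=12
row: 10 vs 8

buggy=10 correct=8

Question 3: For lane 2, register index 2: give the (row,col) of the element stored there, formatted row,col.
L=2⇒gr=2>>2=0, th=2&3=2
[2]⇒row 0+8=8  col 2·2+0+0=4

8,4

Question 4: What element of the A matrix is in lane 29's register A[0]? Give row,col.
lane 29→29/4=7, 29 mod 4=1
i=0  r:7+0→7  c:2·1+0+0→2

7,2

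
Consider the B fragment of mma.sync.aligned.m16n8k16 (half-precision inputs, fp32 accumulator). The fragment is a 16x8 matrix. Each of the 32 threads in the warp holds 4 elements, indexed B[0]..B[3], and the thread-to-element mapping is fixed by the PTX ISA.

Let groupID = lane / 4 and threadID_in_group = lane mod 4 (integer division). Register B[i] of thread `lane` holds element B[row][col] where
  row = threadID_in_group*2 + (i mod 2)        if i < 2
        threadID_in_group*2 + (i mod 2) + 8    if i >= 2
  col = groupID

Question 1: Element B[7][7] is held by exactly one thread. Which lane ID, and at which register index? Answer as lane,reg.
31,1

c:7=>grp=7  r:7=>rB=0,tig=3,lo=1
L=7*4+3=31  i=0*2+1=1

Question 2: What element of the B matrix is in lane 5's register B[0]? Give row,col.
2,1

5: G=1,T=1
[0] (1*2+0+0,1) = (2,1)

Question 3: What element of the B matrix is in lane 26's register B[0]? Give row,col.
4,6

lane 26: gid=6 (26/4), tid=2 (26%4)
i=0: r=2*2+0+0=4, c=gid=6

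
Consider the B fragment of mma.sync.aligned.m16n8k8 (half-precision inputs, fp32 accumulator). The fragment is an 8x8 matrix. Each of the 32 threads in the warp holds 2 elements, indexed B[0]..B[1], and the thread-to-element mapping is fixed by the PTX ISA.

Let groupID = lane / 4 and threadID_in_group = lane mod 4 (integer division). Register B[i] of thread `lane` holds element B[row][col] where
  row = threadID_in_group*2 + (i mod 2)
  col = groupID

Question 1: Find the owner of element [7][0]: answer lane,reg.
3,1

c:0=>grp=0  r:7=>tig=3,lo=1
L=0*4+3=3  i=1=1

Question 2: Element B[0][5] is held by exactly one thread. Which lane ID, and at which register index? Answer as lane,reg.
c=5->g=5  r=0->t=0,b0=0
L=5*4+0=20  i=0=0

20,0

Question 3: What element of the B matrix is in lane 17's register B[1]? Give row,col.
3,4

lane 17=>17/4=4, 17 mod 4=1
i=1  r:2·1+1=>3  c:4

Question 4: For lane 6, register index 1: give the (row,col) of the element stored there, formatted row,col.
5,1

lane 6: G=1 (6/4), T=2 (6%4)
i=1: r=2*2+1=5, c=G=1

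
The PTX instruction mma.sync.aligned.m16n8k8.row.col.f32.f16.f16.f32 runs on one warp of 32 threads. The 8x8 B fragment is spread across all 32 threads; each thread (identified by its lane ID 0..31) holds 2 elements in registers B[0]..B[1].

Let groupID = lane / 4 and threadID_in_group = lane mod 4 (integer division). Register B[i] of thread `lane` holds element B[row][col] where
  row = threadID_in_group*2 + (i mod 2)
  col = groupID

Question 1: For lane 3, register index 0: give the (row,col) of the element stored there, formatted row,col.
6,0

3: grp=0,tig=3
[0] (3*2+0,0) = (6,0)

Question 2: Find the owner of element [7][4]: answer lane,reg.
19,1

c:4=>grp=4  r:7=>tig=3,lo=1
L=4*4+3=19  i=1=1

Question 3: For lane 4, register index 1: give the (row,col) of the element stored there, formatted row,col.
1,1

lane 4->4/4=1, 4 mod 4=0
i=1  r:2·0+1->1  c:1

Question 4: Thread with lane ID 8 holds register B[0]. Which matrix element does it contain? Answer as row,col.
lane 8: G=2 (8/4), T=0 (8%4)
i=0: r=0*2+0=0, c=G=2

0,2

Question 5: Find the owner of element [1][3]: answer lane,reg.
12,1

c:3=>grp=3  r:1=>tig=0,lo=1
L=3*4+0=12  i=1=1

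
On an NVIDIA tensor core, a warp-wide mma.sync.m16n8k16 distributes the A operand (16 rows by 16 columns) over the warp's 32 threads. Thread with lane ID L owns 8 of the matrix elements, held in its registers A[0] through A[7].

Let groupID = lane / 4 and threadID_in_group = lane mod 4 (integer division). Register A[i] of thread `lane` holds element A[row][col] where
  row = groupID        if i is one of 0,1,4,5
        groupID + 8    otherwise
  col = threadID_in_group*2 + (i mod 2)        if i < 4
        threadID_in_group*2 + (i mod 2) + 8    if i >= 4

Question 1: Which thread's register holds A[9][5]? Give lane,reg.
r=9→G=1,rhi=1  c=5→chi=0,T=2,p=1
L=1*4+2=6  i=0*4+1*2+1=3

6,3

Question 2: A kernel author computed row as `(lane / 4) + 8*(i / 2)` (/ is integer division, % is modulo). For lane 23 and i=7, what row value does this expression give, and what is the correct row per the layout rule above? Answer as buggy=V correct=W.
`(lane / 4) + 8*(i / 2)`[23,7]⇒29
L=23⇒gr=23>>2=5, th=23&3=3
[7]⇒row 5+8=13  col 3·2+1+8=15
row: 29 vs 13

buggy=29 correct=13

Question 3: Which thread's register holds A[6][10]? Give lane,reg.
25,4

r: 6->gid=6,r8=0  c: 10->c8=1,tid=1,i&1=0
L=6*4+1=25  i=1*4+0*2+0=4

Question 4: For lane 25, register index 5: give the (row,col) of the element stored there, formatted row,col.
lane 25→25/4=6, 25 mod 4=1
i=5  r:6+0→6  c:2·1+1+8→11

6,11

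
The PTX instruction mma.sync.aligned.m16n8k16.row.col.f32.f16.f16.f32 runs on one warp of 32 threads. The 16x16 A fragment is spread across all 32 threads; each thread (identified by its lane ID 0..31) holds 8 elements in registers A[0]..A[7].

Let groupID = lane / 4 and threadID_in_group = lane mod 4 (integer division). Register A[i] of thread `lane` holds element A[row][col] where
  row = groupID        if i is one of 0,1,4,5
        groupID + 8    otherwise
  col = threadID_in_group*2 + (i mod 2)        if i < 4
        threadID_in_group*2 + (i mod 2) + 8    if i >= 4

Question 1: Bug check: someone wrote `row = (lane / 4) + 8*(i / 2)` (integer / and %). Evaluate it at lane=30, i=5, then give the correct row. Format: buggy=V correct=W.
`(lane / 4) + 8*(i / 2)`[30,5]⇒23
L=30⇒gr=30>>2=7, th=30&3=2
[5]⇒row 7+0=7  col 2·2+1+8=13
row: 23 vs 7

buggy=23 correct=7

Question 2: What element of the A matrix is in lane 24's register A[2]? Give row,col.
14,0

L=24=>grp=24>>2=6, tig=24&3=0
[2]=>row 6+8=14  col 0·2+0+0=0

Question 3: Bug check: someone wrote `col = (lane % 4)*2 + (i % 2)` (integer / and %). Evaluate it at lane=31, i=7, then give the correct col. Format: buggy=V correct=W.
buggy=7 correct=15

`(lane % 4)*2 + (i % 2)`[31,7]->7
lane 31: gid=7 (31/4), tid=3 (31%4)
i=7: r=7+8=15, c=3*2+1+8=15
col: 7 vs 15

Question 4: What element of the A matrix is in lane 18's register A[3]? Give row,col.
12,5

lane 18: g=4 (18/4), t=2 (18%4)
i=3: r=4+8=12, c=2*2+1+0=5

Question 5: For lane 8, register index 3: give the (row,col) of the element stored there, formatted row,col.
10,1

L=8->gid=8>>2=2, tid=8&3=0
[3]->row 2+8=10  col 0·2+1+0=1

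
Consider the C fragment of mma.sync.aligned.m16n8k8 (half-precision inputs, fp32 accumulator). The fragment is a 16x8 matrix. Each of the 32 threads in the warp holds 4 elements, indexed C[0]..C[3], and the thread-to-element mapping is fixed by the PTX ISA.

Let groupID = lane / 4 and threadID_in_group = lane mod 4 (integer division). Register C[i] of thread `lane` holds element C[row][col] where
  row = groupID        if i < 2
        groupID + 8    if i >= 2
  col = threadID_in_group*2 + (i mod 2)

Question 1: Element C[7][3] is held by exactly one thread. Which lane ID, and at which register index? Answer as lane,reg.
29,1

r=7⇒gr=7,Rb=0  c=3⇒th=1,odd=1
L=7*4+1=29  i=0*2+1=1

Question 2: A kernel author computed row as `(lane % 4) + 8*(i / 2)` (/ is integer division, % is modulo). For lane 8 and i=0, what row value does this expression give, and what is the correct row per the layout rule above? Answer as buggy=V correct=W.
`(lane % 4) + 8*(i / 2)`[8,0]=>0
lane 8: grp=2 (8/4), tig=0 (8%4)
i=0: r=2+0=2, c=0*2+0=0
row: 0 vs 2

buggy=0 correct=2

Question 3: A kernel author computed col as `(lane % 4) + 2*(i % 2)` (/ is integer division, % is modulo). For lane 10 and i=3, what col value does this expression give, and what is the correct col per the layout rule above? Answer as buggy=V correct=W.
buggy=4 correct=5

`(lane % 4) + 2*(i % 2)`[10,3]⇒4
L=10⇒gr=10>>2=2, th=10&3=2
[3]⇒row 2+8=10  col 2·2+1=5
col: 4 vs 5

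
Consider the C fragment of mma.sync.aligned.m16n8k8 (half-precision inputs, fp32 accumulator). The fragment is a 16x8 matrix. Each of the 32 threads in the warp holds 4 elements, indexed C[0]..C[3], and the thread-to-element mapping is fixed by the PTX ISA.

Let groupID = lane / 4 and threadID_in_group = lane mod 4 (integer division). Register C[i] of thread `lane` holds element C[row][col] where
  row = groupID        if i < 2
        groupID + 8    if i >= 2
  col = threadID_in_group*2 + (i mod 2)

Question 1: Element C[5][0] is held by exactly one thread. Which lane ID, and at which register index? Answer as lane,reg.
20,0

r=5⇒gr=5,Rb=0  c=0⇒th=0,odd=0
L=5*4+0=20  i=0*2+0=0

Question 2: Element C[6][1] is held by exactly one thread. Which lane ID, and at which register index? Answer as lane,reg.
24,1

r=6→G=6,rhi=0  c=1→T=0,p=1
L=6*4+0=24  i=0*2+1=1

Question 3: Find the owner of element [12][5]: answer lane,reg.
r: 12->gid=4,r8=1  c: 5->tid=2,i&1=1
L=4*4+2=18  i=1*2+1=3

18,3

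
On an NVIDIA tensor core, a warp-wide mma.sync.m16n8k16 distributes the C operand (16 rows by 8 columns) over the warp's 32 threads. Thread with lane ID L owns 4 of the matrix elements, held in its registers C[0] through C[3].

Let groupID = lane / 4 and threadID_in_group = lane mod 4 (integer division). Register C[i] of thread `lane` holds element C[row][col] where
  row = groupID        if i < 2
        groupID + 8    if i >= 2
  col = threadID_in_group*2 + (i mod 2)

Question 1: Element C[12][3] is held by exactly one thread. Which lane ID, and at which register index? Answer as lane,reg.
r=12→G=4,rhi=1  c=3→T=1,p=1
L=4*4+1=17  i=1*2+1=3

17,3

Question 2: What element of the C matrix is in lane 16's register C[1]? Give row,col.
L=16=>grp=16>>2=4, tig=16&3=0
[1]=>row 4+0=4  col 0·2+1=1

4,1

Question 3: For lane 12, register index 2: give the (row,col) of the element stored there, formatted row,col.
lane 12→12/4=3, 12 mod 4=0
i=2  r:3+8→11  c:2·0+0→0

11,0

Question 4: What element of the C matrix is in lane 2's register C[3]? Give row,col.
8,5

lane 2->2/4=0, 2 mod 4=2
i=3  r:0+8->8  c:2·2+1->5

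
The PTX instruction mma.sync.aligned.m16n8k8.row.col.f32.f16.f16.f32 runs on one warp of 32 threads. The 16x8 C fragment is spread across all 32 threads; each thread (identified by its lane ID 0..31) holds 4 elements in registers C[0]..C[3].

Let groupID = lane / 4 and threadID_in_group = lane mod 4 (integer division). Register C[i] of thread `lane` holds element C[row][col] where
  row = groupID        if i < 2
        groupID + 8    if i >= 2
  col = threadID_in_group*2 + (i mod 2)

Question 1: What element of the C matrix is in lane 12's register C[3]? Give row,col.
lane 12: grp=3 (12/4), tig=0 (12%4)
i=3: r=3+8=11, c=0*2+1=1

11,1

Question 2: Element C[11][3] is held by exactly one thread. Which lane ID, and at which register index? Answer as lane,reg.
13,3

r=11->g=3,rb=1  c=3->t=1,b0=1
L=3*4+1=13  i=1*2+1=3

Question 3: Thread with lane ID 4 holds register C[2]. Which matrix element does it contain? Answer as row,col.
lane 4: gid=1 (4/4), tid=0 (4%4)
i=2: r=1+8=9, c=0*2+0=0

9,0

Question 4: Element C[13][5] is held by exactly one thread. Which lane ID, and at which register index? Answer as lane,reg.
r: 13->gid=5,r8=1  c: 5->tid=2,i&1=1
L=5*4+2=22  i=1*2+1=3

22,3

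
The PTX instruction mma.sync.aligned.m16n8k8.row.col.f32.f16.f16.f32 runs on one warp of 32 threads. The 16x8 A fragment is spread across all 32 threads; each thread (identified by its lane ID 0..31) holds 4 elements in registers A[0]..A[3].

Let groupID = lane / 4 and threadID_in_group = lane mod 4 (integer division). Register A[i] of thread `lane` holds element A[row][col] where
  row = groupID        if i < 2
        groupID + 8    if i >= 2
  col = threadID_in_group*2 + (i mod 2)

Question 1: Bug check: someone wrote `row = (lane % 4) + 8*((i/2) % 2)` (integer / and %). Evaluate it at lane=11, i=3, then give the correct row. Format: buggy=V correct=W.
`(lane % 4) + 8*((i/2) % 2)`[11,3]->11
11: g=2,t=3
[3] (2+8,3*2+1) = (10,7)
row: 11 vs 10

buggy=11 correct=10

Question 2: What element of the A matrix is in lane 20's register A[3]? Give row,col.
13,1

lane 20→20/4=5, 20 mod 4=0
i=3  r:5+8→13  c:2·0+1→1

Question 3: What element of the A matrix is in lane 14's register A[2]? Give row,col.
11,4

lane 14⇒14/4=3, 14 mod 4=2
i=2  r:3+8⇒11  c:2·2+0⇒4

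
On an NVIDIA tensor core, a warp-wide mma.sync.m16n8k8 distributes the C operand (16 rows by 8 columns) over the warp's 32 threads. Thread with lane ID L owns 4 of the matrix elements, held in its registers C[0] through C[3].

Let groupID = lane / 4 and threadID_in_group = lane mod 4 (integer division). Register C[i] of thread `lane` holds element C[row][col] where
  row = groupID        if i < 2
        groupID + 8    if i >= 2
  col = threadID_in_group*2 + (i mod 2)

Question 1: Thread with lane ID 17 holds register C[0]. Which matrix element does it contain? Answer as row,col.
17: G=4,T=1
[0] (4+0,1*2+0) = (4,2)

4,2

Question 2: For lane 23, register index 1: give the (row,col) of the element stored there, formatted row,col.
lane 23: G=5 (23/4), T=3 (23%4)
i=1: r=5+0=5, c=3*2+1=7

5,7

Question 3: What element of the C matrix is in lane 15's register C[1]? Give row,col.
lane 15=>15/4=3, 15 mod 4=3
i=1  r:3+0=>3  c:2·3+1=>7

3,7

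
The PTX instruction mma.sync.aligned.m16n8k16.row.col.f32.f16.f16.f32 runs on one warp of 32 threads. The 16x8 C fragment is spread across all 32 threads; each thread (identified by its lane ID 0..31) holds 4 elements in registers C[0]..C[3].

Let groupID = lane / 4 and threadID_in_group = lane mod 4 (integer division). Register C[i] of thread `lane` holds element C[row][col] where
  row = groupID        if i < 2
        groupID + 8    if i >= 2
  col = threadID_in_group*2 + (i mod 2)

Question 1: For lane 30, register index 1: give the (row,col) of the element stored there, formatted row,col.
7,5

30: G=7,T=2
[1] (7+0,2*2+1) = (7,5)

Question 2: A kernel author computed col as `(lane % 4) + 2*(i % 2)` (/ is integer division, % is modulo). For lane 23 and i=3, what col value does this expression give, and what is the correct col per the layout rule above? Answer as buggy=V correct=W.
`(lane % 4) + 2*(i % 2)`[23,3]⇒5
L=23⇒gr=23>>2=5, th=23&3=3
[3]⇒row 5+8=13  col 3·2+1=7
col: 5 vs 7

buggy=5 correct=7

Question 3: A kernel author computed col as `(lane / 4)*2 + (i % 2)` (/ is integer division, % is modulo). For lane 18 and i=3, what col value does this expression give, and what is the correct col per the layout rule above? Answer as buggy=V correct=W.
`(lane / 4)*2 + (i % 2)`[18,3]⇒9
lane 18: gr=4 (18/4), th=2 (18%4)
i=3: r=4+8=12, c=2*2+1=5
col: 9 vs 5

buggy=9 correct=5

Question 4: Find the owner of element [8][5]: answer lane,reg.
r=8->g=0,rb=1  c=5->t=2,b0=1
L=0*4+2=2  i=1*2+1=3

2,3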